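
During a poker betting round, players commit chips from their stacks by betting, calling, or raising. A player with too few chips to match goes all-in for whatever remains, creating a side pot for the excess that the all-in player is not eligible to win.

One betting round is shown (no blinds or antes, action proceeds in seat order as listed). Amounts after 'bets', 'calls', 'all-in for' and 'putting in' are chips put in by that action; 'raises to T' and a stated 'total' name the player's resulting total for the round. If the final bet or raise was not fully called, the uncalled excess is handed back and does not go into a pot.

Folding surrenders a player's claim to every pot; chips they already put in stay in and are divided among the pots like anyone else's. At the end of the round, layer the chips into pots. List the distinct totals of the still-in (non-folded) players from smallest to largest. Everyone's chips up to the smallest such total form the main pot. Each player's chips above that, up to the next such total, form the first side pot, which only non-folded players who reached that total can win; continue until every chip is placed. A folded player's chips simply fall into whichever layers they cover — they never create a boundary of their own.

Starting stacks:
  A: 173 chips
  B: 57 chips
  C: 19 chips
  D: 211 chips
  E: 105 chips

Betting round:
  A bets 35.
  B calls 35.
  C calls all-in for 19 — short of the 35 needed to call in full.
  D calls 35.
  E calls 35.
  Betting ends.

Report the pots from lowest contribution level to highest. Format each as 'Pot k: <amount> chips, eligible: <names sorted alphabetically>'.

Contributions: A=35, B=35, C=19, D=35, E=35
Pot levels (distinct totals of non-folded players): 19, 35
Layer 1-19: 19 each from A, B, C, D, E = 19*5 = 95 chips; eligible A, B, C, D, E
Layer 20-35: 16 each from A, B, D, E = 16*4 = 64 chips; eligible A, B, D, E

Pot 1: 95 chips, eligible: A, B, C, D, E
Pot 2: 64 chips, eligible: A, B, D, E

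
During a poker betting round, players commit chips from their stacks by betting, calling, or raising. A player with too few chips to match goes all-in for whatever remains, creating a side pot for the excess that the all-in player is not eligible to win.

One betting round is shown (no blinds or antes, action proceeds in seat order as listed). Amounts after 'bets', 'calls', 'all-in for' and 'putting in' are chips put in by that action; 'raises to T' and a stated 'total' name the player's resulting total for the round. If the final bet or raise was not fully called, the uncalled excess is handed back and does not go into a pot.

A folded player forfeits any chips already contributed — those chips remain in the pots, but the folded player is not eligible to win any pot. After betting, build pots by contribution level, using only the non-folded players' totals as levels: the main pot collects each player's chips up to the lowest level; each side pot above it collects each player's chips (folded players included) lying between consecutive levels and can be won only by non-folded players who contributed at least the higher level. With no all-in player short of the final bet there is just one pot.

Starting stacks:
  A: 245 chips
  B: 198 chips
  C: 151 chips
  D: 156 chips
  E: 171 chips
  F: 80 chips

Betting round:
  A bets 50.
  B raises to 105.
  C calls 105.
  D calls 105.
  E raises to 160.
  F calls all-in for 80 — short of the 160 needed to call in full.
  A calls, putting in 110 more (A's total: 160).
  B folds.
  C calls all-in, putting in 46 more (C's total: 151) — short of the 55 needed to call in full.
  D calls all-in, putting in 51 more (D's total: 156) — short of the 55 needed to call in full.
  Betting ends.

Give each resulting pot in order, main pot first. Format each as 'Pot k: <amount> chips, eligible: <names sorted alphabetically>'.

Pot 1: 480 chips, eligible: A, C, D, E, F
Pot 2: 309 chips, eligible: A, C, D, E
Pot 3: 15 chips, eligible: A, D, E
Pot 4: 8 chips, eligible: A, E

Derivation:
Contributions: A=160, B=105, C=151, D=156, E=160, F=80
Folded: B
Pot levels (distinct totals of non-folded players): 80, 151, 156, 160
Layer 1-80: 80 each from A, B, C, D, E, F = 80*6 = 480 chips; eligible A, C, D, E, F
Layer 81-151: A 71 + B 25 + C 71 + D 71 + E 71 = 309 chips; eligible A, C, D, E
Layer 152-156: 5 each from A, D, E = 5*3 = 15 chips; eligible A, D, E
Layer 157-160: 4 each from A, E = 4*2 = 8 chips; eligible A, E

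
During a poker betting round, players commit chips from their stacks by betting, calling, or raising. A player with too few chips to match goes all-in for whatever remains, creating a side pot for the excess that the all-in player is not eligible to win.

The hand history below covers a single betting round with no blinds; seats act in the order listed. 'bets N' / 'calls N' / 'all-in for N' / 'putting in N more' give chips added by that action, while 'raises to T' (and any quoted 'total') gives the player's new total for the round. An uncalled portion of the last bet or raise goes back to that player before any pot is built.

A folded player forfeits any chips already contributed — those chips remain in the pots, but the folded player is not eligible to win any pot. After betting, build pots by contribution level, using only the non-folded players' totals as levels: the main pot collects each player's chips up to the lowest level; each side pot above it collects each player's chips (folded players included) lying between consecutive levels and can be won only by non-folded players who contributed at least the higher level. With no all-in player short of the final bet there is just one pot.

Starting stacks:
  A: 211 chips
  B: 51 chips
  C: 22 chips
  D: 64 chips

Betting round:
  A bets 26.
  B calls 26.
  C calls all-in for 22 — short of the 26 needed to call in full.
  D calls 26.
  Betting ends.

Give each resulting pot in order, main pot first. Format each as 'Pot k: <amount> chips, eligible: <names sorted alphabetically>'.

Pot 1: 88 chips, eligible: A, B, C, D
Pot 2: 12 chips, eligible: A, B, D

Derivation:
Contributions: A=26, B=26, C=22, D=26
Pot levels (distinct totals of non-folded players): 22, 26
Layer 1-22: 22 each from A, B, C, D = 22*4 = 88 chips; eligible A, B, C, D
Layer 23-26: 4 each from A, B, D = 4*3 = 12 chips; eligible A, B, D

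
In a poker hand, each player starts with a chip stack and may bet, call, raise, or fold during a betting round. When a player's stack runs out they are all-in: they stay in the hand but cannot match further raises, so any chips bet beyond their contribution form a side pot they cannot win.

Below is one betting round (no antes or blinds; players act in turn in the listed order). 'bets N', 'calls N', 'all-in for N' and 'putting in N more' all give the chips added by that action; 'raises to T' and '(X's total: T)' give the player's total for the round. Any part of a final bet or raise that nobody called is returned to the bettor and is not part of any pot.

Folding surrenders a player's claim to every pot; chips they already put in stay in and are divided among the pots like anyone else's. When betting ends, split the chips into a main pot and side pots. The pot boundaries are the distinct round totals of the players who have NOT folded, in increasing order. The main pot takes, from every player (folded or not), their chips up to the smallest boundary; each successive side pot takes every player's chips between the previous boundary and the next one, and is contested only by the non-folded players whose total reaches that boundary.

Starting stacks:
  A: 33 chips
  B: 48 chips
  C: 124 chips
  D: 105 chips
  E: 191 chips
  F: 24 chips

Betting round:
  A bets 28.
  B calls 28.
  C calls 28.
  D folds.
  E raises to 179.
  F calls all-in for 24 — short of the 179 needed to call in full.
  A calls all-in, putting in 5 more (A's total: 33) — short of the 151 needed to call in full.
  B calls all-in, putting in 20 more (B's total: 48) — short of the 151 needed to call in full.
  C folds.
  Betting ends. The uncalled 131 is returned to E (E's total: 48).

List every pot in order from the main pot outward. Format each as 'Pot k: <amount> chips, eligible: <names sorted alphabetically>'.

Contributions (after 131 returned to E): A=33, B=48, C=28, E=48, F=24
Folded: C, D
Pot levels (distinct totals of non-folded players): 24, 33, 48
Layer 1-24: 24 each from A, B, C, E, F = 24*5 = 120 chips; eligible A, B, E, F
Layer 25-33: A 9 + B 9 + C 4 + E 9 = 31 chips; eligible A, B, E
Layer 34-48: 15 each from B, E = 15*2 = 30 chips; eligible B, E

Pot 1: 120 chips, eligible: A, B, E, F
Pot 2: 31 chips, eligible: A, B, E
Pot 3: 30 chips, eligible: B, E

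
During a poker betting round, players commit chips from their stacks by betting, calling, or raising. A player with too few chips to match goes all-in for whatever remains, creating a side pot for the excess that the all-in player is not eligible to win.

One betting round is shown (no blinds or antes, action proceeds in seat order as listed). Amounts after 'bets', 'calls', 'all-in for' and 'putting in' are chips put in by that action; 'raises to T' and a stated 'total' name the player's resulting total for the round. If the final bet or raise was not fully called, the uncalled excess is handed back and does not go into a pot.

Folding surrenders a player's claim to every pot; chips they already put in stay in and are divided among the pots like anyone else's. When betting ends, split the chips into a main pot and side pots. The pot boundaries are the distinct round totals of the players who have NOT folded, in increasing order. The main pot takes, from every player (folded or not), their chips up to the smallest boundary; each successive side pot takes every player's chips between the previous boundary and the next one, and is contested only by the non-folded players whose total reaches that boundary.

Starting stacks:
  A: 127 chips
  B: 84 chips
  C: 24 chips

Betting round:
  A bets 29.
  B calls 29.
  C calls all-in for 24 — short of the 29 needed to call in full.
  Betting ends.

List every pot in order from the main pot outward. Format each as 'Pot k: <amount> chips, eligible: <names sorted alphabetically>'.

Contributions: A=29, B=29, C=24
Pot levels (distinct totals of non-folded players): 24, 29
Layer 1-24: 24 each from A, B, C = 24*3 = 72 chips; eligible A, B, C
Layer 25-29: 5 each from A, B = 5*2 = 10 chips; eligible A, B

Pot 1: 72 chips, eligible: A, B, C
Pot 2: 10 chips, eligible: A, B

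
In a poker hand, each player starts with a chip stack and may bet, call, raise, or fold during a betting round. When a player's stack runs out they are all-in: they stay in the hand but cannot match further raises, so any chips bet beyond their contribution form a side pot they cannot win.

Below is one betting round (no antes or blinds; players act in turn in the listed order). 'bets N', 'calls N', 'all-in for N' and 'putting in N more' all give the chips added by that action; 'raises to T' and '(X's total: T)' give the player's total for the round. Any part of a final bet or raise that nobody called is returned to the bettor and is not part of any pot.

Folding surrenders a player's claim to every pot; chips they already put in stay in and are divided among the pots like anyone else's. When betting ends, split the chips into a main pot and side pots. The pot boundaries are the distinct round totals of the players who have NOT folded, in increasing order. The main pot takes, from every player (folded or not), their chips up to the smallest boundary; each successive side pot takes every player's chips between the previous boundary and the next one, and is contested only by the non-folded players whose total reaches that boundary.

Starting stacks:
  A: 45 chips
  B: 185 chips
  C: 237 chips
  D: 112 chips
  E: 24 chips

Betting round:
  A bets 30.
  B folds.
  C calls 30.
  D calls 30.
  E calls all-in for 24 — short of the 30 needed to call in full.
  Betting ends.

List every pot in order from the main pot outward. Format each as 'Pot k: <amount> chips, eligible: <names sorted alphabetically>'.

Contributions: A=30, C=30, D=30, E=24
Folded: B
Pot levels (distinct totals of non-folded players): 24, 30
Layer 1-24: 24 each from A, C, D, E = 24*4 = 96 chips; eligible A, C, D, E
Layer 25-30: 6 each from A, C, D = 6*3 = 18 chips; eligible A, C, D

Pot 1: 96 chips, eligible: A, C, D, E
Pot 2: 18 chips, eligible: A, C, D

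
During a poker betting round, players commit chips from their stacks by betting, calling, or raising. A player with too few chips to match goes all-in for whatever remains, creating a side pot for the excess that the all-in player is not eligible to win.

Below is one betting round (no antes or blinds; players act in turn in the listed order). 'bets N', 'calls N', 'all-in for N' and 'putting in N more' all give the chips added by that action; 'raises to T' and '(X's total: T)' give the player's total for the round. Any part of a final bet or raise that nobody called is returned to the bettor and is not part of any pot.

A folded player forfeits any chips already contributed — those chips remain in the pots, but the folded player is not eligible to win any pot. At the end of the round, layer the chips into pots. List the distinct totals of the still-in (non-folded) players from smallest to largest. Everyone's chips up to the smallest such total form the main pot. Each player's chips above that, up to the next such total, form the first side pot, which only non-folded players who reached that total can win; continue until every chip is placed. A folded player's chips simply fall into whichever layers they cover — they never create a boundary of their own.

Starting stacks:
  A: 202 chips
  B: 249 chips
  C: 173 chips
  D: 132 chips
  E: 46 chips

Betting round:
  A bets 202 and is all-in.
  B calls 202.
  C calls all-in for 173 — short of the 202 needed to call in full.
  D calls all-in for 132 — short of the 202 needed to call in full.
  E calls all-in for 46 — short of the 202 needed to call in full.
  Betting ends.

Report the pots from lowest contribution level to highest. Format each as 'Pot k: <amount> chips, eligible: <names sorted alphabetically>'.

Pot 1: 230 chips, eligible: A, B, C, D, E
Pot 2: 344 chips, eligible: A, B, C, D
Pot 3: 123 chips, eligible: A, B, C
Pot 4: 58 chips, eligible: A, B

Derivation:
Contributions: A=202, B=202, C=173, D=132, E=46
Pot levels (distinct totals of non-folded players): 46, 132, 173, 202
Layer 1-46: 46 each from A, B, C, D, E = 46*5 = 230 chips; eligible A, B, C, D, E
Layer 47-132: 86 each from A, B, C, D = 86*4 = 344 chips; eligible A, B, C, D
Layer 133-173: 41 each from A, B, C = 41*3 = 123 chips; eligible A, B, C
Layer 174-202: 29 each from A, B = 29*2 = 58 chips; eligible A, B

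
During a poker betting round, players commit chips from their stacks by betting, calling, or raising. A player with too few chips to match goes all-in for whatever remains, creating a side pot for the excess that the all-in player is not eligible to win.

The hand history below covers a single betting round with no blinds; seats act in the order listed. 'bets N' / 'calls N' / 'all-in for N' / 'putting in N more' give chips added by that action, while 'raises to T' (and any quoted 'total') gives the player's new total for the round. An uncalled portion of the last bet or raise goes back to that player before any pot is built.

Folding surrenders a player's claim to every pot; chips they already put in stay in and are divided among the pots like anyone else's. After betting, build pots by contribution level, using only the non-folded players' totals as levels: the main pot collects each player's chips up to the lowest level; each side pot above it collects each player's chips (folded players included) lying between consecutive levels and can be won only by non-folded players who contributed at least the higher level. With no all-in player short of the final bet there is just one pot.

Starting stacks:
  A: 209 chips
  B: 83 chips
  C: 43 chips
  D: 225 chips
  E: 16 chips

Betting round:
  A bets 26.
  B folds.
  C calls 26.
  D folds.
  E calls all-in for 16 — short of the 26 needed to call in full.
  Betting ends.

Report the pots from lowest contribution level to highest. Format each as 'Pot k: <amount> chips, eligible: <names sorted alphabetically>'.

Pot 1: 48 chips, eligible: A, C, E
Pot 2: 20 chips, eligible: A, C

Derivation:
Contributions: A=26, C=26, E=16
Folded: B, D
Pot levels (distinct totals of non-folded players): 16, 26
Layer 1-16: 16 each from A, C, E = 16*3 = 48 chips; eligible A, C, E
Layer 17-26: 10 each from A, C = 10*2 = 20 chips; eligible A, C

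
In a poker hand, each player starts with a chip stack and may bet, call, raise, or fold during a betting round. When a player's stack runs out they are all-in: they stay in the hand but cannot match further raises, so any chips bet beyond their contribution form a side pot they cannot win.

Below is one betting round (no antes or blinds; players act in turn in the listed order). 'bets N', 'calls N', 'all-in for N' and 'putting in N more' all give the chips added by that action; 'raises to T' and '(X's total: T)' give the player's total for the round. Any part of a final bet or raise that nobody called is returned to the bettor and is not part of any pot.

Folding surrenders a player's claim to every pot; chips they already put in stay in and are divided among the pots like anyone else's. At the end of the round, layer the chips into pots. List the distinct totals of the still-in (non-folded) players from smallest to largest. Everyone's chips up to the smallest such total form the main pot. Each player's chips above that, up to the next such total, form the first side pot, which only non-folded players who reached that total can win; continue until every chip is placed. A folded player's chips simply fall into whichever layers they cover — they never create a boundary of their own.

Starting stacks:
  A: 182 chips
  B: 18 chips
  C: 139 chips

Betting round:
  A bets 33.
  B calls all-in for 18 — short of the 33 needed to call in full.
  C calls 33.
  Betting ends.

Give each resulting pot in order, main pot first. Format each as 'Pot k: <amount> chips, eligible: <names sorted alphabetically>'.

Contributions: A=33, B=18, C=33
Pot levels (distinct totals of non-folded players): 18, 33
Layer 1-18: 18 each from A, B, C = 18*3 = 54 chips; eligible A, B, C
Layer 19-33: 15 each from A, C = 15*2 = 30 chips; eligible A, C

Pot 1: 54 chips, eligible: A, B, C
Pot 2: 30 chips, eligible: A, C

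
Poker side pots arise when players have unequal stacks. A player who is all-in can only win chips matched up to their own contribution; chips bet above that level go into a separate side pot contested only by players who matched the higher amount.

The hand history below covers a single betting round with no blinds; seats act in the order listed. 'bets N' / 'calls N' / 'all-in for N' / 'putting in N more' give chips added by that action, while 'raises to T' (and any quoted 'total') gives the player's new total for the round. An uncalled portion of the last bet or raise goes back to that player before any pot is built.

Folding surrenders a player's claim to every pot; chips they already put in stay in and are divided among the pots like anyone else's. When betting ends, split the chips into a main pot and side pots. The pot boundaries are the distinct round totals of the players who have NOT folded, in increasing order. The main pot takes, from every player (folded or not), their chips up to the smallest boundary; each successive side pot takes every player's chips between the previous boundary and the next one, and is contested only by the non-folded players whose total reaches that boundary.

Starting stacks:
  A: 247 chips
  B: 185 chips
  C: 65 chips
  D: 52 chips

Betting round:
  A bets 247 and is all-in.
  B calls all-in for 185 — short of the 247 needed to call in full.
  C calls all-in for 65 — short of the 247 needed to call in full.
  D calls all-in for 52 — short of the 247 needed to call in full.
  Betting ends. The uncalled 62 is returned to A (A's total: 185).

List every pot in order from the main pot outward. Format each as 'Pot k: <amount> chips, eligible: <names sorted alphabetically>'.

Pot 1: 208 chips, eligible: A, B, C, D
Pot 2: 39 chips, eligible: A, B, C
Pot 3: 240 chips, eligible: A, B

Derivation:
Contributions (after 62 returned to A): A=185, B=185, C=65, D=52
Pot levels (distinct totals of non-folded players): 52, 65, 185
Layer 1-52: 52 each from A, B, C, D = 52*4 = 208 chips; eligible A, B, C, D
Layer 53-65: 13 each from A, B, C = 13*3 = 39 chips; eligible A, B, C
Layer 66-185: 120 each from A, B = 120*2 = 240 chips; eligible A, B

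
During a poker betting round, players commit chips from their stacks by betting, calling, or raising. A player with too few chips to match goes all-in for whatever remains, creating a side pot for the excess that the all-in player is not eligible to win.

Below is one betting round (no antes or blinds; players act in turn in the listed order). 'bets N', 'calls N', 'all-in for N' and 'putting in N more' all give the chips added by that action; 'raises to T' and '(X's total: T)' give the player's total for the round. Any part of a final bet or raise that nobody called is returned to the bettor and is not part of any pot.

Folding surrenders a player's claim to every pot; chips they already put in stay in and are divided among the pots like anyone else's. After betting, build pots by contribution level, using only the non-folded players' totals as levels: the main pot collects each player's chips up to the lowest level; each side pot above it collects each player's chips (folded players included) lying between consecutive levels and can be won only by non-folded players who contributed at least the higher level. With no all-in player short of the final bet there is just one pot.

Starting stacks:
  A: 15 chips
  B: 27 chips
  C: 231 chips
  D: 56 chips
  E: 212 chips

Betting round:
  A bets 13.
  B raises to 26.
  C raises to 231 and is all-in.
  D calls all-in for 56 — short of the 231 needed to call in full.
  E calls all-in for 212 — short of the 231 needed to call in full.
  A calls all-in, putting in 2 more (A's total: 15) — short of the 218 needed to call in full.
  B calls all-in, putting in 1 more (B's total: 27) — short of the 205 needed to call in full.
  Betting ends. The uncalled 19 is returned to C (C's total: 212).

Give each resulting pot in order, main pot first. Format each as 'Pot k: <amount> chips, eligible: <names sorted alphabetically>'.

Pot 1: 75 chips, eligible: A, B, C, D, E
Pot 2: 48 chips, eligible: B, C, D, E
Pot 3: 87 chips, eligible: C, D, E
Pot 4: 312 chips, eligible: C, E

Derivation:
Contributions (after 19 returned to C): A=15, B=27, C=212, D=56, E=212
Pot levels (distinct totals of non-folded players): 15, 27, 56, 212
Layer 1-15: 15 each from A, B, C, D, E = 15*5 = 75 chips; eligible A, B, C, D, E
Layer 16-27: 12 each from B, C, D, E = 12*4 = 48 chips; eligible B, C, D, E
Layer 28-56: 29 each from C, D, E = 29*3 = 87 chips; eligible C, D, E
Layer 57-212: 156 each from C, E = 156*2 = 312 chips; eligible C, E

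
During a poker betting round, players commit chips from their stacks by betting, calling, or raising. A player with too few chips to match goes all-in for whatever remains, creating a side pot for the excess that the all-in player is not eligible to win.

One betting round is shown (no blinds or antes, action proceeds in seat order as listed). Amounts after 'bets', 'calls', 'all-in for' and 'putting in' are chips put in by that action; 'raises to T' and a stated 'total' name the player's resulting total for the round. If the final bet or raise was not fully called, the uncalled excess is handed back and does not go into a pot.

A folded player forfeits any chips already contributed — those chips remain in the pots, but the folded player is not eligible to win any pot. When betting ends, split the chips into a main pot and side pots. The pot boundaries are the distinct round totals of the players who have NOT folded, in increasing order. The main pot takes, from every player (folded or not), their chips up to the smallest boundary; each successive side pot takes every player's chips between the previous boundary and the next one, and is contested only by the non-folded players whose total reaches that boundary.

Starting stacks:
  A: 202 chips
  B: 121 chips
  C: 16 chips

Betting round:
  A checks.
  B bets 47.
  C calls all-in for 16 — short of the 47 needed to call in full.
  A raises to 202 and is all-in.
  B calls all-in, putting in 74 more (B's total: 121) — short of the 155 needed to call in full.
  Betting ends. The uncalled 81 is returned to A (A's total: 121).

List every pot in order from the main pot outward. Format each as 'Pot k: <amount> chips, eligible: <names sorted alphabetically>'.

Pot 1: 48 chips, eligible: A, B, C
Pot 2: 210 chips, eligible: A, B

Derivation:
Contributions (after 81 returned to A): A=121, B=121, C=16
Pot levels (distinct totals of non-folded players): 16, 121
Layer 1-16: 16 each from A, B, C = 16*3 = 48 chips; eligible A, B, C
Layer 17-121: 105 each from A, B = 105*2 = 210 chips; eligible A, B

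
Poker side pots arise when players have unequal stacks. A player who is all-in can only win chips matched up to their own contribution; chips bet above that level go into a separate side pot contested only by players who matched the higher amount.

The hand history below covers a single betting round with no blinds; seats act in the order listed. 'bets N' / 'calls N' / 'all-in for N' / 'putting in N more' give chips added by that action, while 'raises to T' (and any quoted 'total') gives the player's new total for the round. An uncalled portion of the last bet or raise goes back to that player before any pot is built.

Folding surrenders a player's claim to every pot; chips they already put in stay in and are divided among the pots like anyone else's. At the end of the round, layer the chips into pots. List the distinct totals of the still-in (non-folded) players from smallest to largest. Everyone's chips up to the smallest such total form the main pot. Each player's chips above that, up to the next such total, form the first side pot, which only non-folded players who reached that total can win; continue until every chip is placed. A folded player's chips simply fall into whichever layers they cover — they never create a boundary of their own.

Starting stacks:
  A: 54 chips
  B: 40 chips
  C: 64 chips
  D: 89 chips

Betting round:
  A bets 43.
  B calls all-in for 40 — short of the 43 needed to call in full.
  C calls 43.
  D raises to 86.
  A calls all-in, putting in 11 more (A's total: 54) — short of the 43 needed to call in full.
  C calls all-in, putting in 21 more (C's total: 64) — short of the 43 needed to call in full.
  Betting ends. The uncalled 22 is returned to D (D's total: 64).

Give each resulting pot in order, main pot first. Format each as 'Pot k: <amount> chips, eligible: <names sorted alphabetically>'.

Pot 1: 160 chips, eligible: A, B, C, D
Pot 2: 42 chips, eligible: A, C, D
Pot 3: 20 chips, eligible: C, D

Derivation:
Contributions (after 22 returned to D): A=54, B=40, C=64, D=64
Pot levels (distinct totals of non-folded players): 40, 54, 64
Layer 1-40: 40 each from A, B, C, D = 40*4 = 160 chips; eligible A, B, C, D
Layer 41-54: 14 each from A, C, D = 14*3 = 42 chips; eligible A, C, D
Layer 55-64: 10 each from C, D = 10*2 = 20 chips; eligible C, D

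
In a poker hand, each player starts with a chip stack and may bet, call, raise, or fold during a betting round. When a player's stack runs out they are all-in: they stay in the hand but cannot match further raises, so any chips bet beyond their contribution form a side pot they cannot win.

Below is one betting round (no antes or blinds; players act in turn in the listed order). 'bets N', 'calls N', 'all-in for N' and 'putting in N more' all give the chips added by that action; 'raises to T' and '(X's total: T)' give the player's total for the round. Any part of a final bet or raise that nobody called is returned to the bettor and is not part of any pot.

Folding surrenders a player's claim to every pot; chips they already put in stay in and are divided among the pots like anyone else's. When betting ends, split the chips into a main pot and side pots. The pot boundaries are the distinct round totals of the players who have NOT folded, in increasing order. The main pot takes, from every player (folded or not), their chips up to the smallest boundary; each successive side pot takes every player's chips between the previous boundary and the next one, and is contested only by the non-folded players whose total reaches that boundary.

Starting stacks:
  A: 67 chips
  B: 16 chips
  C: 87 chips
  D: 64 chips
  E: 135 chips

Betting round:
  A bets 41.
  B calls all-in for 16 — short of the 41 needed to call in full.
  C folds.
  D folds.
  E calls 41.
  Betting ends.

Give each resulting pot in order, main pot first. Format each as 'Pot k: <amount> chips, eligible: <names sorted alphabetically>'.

Contributions: A=41, B=16, E=41
Folded: C, D
Pot levels (distinct totals of non-folded players): 16, 41
Layer 1-16: 16 each from A, B, E = 16*3 = 48 chips; eligible A, B, E
Layer 17-41: 25 each from A, E = 25*2 = 50 chips; eligible A, E

Pot 1: 48 chips, eligible: A, B, E
Pot 2: 50 chips, eligible: A, E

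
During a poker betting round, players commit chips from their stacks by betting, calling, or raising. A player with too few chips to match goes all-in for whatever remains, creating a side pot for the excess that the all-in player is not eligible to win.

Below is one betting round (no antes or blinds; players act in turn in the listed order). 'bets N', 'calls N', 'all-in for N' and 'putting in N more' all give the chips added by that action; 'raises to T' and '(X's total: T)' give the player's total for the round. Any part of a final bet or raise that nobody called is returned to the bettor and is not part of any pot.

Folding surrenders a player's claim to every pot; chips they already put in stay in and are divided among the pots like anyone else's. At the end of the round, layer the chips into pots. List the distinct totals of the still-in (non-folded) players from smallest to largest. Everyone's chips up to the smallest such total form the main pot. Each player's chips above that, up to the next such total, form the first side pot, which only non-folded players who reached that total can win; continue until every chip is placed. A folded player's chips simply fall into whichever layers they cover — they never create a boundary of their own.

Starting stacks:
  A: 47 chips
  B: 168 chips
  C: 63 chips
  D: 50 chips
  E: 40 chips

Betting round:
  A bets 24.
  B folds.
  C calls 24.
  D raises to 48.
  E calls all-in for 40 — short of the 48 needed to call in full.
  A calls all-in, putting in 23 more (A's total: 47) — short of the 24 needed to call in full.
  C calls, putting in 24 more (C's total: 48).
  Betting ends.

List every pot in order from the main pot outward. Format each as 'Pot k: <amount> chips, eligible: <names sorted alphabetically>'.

Contributions: A=47, C=48, D=48, E=40
Folded: B
Pot levels (distinct totals of non-folded players): 40, 47, 48
Layer 1-40: 40 each from A, C, D, E = 40*4 = 160 chips; eligible A, C, D, E
Layer 41-47: 7 each from A, C, D = 7*3 = 21 chips; eligible A, C, D
Layer 48-48: 1 each from C, D = 1*2 = 2 chips; eligible C, D

Pot 1: 160 chips, eligible: A, C, D, E
Pot 2: 21 chips, eligible: A, C, D
Pot 3: 2 chips, eligible: C, D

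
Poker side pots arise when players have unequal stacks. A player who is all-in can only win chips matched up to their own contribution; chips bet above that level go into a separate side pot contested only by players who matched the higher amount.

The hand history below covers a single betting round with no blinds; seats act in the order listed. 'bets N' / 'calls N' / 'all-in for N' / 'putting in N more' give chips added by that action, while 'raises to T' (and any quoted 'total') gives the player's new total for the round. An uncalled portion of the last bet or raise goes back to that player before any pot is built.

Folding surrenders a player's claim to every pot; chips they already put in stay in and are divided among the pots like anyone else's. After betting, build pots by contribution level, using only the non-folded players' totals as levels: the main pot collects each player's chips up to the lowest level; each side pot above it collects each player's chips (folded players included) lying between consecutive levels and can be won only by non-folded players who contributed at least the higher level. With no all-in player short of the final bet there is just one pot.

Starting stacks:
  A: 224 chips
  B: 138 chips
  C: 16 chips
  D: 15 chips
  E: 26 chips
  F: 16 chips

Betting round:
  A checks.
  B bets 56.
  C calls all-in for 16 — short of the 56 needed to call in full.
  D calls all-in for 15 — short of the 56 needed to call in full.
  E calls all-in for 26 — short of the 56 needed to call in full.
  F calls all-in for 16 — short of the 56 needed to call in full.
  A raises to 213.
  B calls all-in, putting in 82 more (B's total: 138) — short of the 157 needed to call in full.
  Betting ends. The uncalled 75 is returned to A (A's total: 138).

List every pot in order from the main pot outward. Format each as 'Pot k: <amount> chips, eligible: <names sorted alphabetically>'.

Pot 1: 90 chips, eligible: A, B, C, D, E, F
Pot 2: 5 chips, eligible: A, B, C, E, F
Pot 3: 30 chips, eligible: A, B, E
Pot 4: 224 chips, eligible: A, B

Derivation:
Contributions (after 75 returned to A): A=138, B=138, C=16, D=15, E=26, F=16
Pot levels (distinct totals of non-folded players): 15, 16, 26, 138
Layer 1-15: 15 each from A, B, C, D, E, F = 15*6 = 90 chips; eligible A, B, C, D, E, F
Layer 16-16: 1 each from A, B, C, E, F = 1*5 = 5 chips; eligible A, B, C, E, F
Layer 17-26: 10 each from A, B, E = 10*3 = 30 chips; eligible A, B, E
Layer 27-138: 112 each from A, B = 112*2 = 224 chips; eligible A, B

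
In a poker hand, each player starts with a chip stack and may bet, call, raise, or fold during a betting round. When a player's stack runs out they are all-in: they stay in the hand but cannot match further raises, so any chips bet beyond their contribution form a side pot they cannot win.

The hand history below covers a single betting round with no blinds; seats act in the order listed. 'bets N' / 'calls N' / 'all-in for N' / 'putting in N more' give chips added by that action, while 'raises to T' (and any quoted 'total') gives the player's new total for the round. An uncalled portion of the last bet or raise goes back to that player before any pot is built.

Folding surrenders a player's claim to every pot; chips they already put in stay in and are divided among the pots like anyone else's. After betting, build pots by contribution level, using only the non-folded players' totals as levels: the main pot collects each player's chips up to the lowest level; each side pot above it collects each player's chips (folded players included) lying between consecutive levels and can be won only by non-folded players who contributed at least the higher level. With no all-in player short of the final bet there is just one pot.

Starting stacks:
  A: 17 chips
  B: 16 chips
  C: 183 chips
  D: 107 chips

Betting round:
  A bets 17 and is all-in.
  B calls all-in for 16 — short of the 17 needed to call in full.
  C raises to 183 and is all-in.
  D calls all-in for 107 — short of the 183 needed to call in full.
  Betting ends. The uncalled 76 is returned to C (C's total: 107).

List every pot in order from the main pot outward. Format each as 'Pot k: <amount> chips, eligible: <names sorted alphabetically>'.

Pot 1: 64 chips, eligible: A, B, C, D
Pot 2: 3 chips, eligible: A, C, D
Pot 3: 180 chips, eligible: C, D

Derivation:
Contributions (after 76 returned to C): A=17, B=16, C=107, D=107
Pot levels (distinct totals of non-folded players): 16, 17, 107
Layer 1-16: 16 each from A, B, C, D = 16*4 = 64 chips; eligible A, B, C, D
Layer 17-17: 1 each from A, C, D = 1*3 = 3 chips; eligible A, C, D
Layer 18-107: 90 each from C, D = 90*2 = 180 chips; eligible C, D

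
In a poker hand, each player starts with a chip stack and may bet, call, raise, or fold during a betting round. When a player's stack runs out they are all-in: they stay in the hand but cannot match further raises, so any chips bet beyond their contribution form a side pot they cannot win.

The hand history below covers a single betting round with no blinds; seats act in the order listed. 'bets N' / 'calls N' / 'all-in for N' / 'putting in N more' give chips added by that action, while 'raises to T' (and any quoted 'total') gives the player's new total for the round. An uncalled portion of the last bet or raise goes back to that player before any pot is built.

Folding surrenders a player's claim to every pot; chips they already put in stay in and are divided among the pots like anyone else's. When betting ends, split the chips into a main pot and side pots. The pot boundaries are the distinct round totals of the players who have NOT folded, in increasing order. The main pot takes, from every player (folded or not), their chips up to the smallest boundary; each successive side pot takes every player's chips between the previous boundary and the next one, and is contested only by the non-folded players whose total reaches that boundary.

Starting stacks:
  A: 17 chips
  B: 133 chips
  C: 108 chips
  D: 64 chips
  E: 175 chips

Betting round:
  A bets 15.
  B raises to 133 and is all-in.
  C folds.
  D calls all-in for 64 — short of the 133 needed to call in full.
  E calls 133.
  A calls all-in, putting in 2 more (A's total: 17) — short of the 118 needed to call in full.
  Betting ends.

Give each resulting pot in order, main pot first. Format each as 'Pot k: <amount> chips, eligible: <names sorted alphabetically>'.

Contributions: A=17, B=133, D=64, E=133
Folded: C
Pot levels (distinct totals of non-folded players): 17, 64, 133
Layer 1-17: 17 each from A, B, D, E = 17*4 = 68 chips; eligible A, B, D, E
Layer 18-64: 47 each from B, D, E = 47*3 = 141 chips; eligible B, D, E
Layer 65-133: 69 each from B, E = 69*2 = 138 chips; eligible B, E

Pot 1: 68 chips, eligible: A, B, D, E
Pot 2: 141 chips, eligible: B, D, E
Pot 3: 138 chips, eligible: B, E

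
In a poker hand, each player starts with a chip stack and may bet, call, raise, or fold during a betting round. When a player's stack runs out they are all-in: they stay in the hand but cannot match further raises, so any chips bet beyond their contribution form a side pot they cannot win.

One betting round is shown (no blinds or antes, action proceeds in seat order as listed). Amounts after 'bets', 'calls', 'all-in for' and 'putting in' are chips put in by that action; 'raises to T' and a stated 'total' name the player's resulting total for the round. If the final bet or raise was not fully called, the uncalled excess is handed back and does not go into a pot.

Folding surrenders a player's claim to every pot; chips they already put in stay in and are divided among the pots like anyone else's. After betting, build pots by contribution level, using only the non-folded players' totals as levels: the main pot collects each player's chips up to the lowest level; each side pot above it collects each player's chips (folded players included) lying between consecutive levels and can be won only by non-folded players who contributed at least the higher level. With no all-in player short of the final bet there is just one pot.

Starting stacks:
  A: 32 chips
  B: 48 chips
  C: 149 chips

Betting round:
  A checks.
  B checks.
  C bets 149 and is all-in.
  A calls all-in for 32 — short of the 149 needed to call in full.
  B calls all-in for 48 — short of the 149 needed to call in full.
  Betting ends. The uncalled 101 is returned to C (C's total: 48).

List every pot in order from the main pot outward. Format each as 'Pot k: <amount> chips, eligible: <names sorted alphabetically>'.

Contributions (after 101 returned to C): A=32, B=48, C=48
Pot levels (distinct totals of non-folded players): 32, 48
Layer 1-32: 32 each from A, B, C = 32*3 = 96 chips; eligible A, B, C
Layer 33-48: 16 each from B, C = 16*2 = 32 chips; eligible B, C

Pot 1: 96 chips, eligible: A, B, C
Pot 2: 32 chips, eligible: B, C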